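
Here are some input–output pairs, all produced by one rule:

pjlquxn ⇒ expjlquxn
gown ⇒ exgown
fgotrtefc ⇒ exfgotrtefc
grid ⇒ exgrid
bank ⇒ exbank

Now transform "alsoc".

The transformation: prepend "ex".
So "alsoc" becomes "exalsoc".

exalsoc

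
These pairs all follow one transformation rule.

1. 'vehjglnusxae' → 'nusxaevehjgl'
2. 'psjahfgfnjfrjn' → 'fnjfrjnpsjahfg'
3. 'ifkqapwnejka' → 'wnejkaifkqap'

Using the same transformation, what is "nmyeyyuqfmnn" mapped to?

In each case the input is transformed by: swap the front and back halves of the string.
"nmyeyyuqfmnn" → "uqfmnnnmyeyy".

uqfmnnnmyeyy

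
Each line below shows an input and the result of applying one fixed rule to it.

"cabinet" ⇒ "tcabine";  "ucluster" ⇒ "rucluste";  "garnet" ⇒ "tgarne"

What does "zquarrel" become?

lzquarre

The rule is to move the last character to the front.
"zquarrel" → "lzquarre".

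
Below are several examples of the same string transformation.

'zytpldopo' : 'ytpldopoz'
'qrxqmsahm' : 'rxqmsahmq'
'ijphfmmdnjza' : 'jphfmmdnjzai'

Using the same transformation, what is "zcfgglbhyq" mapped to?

cfgglbhyqz

What's happening: move the first character to the end.
Doing the same to "zcfgglbhyq": "cfgglbhyqz".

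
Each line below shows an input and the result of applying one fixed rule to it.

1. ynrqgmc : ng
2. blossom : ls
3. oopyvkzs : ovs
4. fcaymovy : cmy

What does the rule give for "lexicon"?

Rule — keep one character in every 3, starting at position 2 (positions 2nd, 5th, 8th, ...).
Applying that to "lexicon" gives "ec".

ec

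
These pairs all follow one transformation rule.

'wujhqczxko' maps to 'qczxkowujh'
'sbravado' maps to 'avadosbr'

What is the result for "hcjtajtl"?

tajtlhcj

What's happening: move the last character to the front, then swap the front and back halves of the string.
Starting from "hcjtajtl": after the first operation, "lhcjtajt"; after the second, "tajtlhcj".
(Check on "wujhqczxko": → "owujhqczxk" → "qczxkowujh" ✓)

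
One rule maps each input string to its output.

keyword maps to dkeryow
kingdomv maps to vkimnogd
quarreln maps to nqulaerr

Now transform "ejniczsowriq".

qejinriwcozs

The pattern: swap the first and last characters, then take characters alternately from the front and the back (1st, last, 2nd, 2nd-last, ...).
Working it through for "ejniczsowriq": intermediate "qjniczsowrie", final "qejinriwcozs".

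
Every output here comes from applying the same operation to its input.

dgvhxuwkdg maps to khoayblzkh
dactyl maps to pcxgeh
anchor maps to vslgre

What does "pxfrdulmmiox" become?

The pattern: reverse the string, then shift every letter 4 places forward in the alphabet (wrapping around).
"pxfrdulmmiox" → "xoimmludrfxp" → "bsmqqpyhvjbt".

bsmqqpyhvjbt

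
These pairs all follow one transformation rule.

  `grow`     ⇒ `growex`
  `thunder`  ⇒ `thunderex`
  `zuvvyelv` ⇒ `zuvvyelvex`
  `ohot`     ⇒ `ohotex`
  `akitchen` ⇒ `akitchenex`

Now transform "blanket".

blanketex

The transformation: append "ex".
On "blanket" that produces "blanketex".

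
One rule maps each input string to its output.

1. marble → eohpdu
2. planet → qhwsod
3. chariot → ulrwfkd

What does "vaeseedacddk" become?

vhhgdfggnydh

In each case the input is transformed by: move the first 3 characters to the end (rotate left by 3), then shift every letter 3 places forward in the alphabet (wrapping around).
On "vaeseedacddk" that produces "vhhgdfggnydh".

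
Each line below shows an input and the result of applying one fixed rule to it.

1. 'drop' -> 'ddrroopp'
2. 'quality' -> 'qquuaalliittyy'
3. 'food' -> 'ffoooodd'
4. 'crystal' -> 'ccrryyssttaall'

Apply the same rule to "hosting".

hhoossttiinngg

Each output is the input with this applied: double every character.
On "hosting" that produces "hhoossttiinngg".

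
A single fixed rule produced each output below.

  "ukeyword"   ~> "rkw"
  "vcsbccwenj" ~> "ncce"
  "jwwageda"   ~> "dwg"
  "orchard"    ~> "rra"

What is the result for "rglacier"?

egc

Each output is the input with this applied: move the last 2 characters to the front (rotate right by 2), then keep one character in every 3, starting at position 1 (positions 1st, 4th, 7th, ...).
On "rglacier": the first step gives "errglaci", and the second then gives "egc".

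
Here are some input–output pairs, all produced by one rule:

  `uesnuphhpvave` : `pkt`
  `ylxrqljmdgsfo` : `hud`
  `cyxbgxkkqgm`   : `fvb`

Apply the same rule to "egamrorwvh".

In each case the input is transformed by: shift every letter 11 places backward in the alphabet (wrapping around), then keep only the last 3 characters.
On "egamrorwvh": the first step gives "tvpbgdglkw", and the second then gives "lkw".

lkw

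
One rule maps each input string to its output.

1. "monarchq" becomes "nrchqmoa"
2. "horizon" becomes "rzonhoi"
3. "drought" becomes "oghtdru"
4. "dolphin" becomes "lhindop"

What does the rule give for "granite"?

aitegrn

The rule is to move the first 3 characters to the end (rotate left by 3), then swap the first and last characters.
On "granite" that produces "aitegrn".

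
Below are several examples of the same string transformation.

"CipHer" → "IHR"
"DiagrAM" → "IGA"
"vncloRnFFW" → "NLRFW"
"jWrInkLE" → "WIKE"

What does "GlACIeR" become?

The transformation: keep every other character starting from the second (positions 2nd, 4th, 6th, ...), then convert every letter to uppercase.
On "GlACIeR" that produces "LCE".

LCE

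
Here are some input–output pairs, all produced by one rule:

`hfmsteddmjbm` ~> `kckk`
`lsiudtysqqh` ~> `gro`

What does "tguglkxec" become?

sia

The pattern: keep one character in every 3, starting at position 3 (positions 3rd, 6th, 9th, ...), then shift every letter 2 places backward in the alphabet (wrapping around).
"tguglkxec" → "ukc" → "sia".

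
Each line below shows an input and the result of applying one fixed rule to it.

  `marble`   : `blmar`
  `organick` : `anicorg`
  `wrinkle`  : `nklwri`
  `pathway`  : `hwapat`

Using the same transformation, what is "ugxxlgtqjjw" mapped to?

The pattern: delete the last character, then move the first 3 characters to the end (rotate left by 3).
"ugxxlgtqjjw" → "ugxxlgtqjj" → "xlgtqjjugx".

xlgtqjjugx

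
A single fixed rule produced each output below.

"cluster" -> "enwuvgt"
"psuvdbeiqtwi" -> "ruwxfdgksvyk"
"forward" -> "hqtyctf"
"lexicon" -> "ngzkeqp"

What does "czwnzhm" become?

ebypbjo

Looking at the pairs, the operation is to shift every letter 2 places forward in the alphabet (wrapping around).
Applying that to "czwnzhm" gives "ebypbjo".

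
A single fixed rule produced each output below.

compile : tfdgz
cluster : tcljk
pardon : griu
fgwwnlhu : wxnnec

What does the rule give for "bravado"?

sirmr

The rule is to shift every letter 9 places backward in the alphabet (wrapping around), then delete the last 2 characters.
For "bravado", step one produces "sirmruf"; step two turns that into "sirmr".
(Check on "pardon": → "griufe" → "griu" ✓)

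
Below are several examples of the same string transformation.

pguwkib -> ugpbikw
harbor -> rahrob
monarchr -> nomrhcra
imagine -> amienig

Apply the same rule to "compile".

Each output is the input with this applied: move the first 3 characters to the end (rotate left by 3), then reverse the string.
On "compile" that produces "mocelip".
(Check on "pguwkib": → "wkibpgu" → "ugpbikw" ✓)

mocelip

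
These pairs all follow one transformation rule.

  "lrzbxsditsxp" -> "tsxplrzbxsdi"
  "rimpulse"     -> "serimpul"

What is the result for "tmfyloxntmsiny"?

Each output is the input with this applied: swap the front and back halves of the string, then move the first 2 characters to the end (rotate left by 2).
Doing the same to "tmfyloxntmsiny": "msinytmfyloxnt".

msinytmfyloxnt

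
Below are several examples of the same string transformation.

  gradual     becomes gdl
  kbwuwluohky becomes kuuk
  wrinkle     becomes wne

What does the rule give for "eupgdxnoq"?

egn

Rule — keep one character in every 3, starting at position 1 (positions 1st, 4th, 7th, ...).
Applying that to "eupgdxnoq" gives "egn".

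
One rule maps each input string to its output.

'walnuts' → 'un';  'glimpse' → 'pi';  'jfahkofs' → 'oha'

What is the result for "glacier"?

Rule — sort the characters into reverse alphabetical order, then keep one character in every 3, starting at position 2 (positions 2nd, 5th, 8th, ...).
Starting from "glacier": after the first operation, "rligeca"; after the second, "le".

le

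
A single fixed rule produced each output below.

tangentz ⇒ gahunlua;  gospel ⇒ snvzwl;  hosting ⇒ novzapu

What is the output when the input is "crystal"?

In each case the input is transformed by: shift every letter 7 places forward in the alphabet (wrapping around), then move the last character to the front.
Applying both steps to "crystal": "jyfzahs", then "sjyfzah".

sjyfzah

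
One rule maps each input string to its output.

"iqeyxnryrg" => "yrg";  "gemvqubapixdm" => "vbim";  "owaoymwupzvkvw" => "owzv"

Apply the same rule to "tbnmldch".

Looking at the pairs, the operation is to move the first character to the end, then keep one character in every 3, starting at position 3 (positions 3rd, 6th, 9th, ...).
For "tbnmldch" the result is "mc".

mc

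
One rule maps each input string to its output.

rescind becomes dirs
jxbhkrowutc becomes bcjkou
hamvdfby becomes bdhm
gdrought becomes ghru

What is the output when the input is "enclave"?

acee

The pattern: keep every other character starting from the first (positions 1st, 3rd, 5th, ...), then sort the characters into alphabetical order.
Working it through for "enclave": intermediate "ecae", final "acee".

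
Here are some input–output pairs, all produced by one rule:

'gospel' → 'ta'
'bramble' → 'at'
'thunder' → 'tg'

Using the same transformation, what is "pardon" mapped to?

The transformation: shift every letter 11 places backward in the alphabet (wrapping around), then keep only the last 2 characters.
"pardon" → "epgsdc" → "dc".

dc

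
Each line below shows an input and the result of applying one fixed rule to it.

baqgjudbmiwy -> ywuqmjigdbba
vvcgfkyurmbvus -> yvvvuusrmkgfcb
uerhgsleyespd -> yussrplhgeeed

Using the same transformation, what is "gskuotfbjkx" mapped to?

xutsokkjgfb

The rule is to sort the characters into reverse alphabetical order.
Applying that to "gskuotfbjkx" gives "xutsokkjgfb".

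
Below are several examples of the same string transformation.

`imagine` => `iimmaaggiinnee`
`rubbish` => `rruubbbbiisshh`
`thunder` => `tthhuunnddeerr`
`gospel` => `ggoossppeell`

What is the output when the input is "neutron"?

nneeuuttrroonn

What's happening: double every character.
For "neutron" the result is "nneeuuttrroonn".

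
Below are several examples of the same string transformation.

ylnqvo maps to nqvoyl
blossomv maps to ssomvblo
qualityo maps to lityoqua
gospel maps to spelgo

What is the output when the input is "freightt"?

ighttfre

The rule is to swap the front and back halves of the string, then move the last character to the front.
For "freightt" the result is "ighttfre".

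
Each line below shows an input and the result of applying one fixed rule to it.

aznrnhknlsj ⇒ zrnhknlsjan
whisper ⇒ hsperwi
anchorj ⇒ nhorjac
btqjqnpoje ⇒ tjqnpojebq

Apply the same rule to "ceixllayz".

Each output is the input with this applied: move the first 2 characters to the end (rotate left by 2), then swap the first and last characters.
On "ceixllayz": the first step gives "ixllayzce", and the second then gives "exllayzci".
(Check on "whisper": → "isperwh" → "hsperwi" ✓)

exllayzci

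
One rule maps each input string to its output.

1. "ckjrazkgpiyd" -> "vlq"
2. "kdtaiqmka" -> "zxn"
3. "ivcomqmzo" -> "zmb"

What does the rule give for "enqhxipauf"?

Each output is the input with this applied: shift every letter 13 places forward in the alphabet (wrapping around) — i.e. ROT13, then keep only the last 3 characters.
Starting from "enqhxipauf": after the first operation, "radukvcnhs"; after the second, "nhs".

nhs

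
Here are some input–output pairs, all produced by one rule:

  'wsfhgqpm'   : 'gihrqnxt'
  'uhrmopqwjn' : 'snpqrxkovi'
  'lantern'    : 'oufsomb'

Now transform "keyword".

The transformation: move the first 2 characters to the end (rotate left by 2), then shift every letter 1 place forward in the alphabet (wrapping around).
"keyword" → "ywordke" → "zxpself".

zxpself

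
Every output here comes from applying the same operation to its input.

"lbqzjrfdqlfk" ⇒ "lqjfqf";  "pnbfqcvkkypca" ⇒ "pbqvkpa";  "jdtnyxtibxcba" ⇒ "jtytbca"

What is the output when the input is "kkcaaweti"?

kcaei

The transformation: keep every other character starting from the first (positions 1st, 3rd, 5th, ...).
Applying that to "kkcaaweti" gives "kcaei".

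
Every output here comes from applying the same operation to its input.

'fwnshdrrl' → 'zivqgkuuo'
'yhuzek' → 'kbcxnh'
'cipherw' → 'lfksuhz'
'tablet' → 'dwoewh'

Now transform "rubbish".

Rule — swap each adjacent pair of characters (1↔2, 3↔4, ...), then shift every letter 3 places forward in the alphabet (wrapping around).
On "rubbish": the first step gives "urbbsih", and the second then gives "xueevlk".

xueevlk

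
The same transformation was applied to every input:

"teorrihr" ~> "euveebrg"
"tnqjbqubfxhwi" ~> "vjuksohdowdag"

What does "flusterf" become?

sergfhys

Looking at the pairs, the operation is to shift every letter 13 places forward in the alphabet (wrapping around) — i.e. ROT13, then reverse the string.
Applying both steps to "flusterf": "syhfgres", then "sergfhys".
(Check on "teorrihr": → "grbeevue" → "euveebrg" ✓)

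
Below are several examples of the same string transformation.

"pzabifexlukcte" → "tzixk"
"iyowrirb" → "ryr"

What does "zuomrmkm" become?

kur

Rule — move the last 2 characters to the front (rotate right by 2), then keep one character in every 3, starting at position 1 (positions 1st, 4th, 7th, ...).
Applying both steps to "zuomrmkm": "kmzuomrm", then "kur".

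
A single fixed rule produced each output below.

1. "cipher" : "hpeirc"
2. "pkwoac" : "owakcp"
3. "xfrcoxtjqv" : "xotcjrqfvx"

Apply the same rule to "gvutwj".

tuwvjg

The rule is to swap the front and back halves of the string, then take characters alternately from the front and the back (1st, last, 2nd, 2nd-last, ...).
Starting from "gvutwj": after the first operation, "twjgvu"; after the second, "tuwvjg".
(Check on "pkwoac": → "oacpkw" → "owakcp" ✓)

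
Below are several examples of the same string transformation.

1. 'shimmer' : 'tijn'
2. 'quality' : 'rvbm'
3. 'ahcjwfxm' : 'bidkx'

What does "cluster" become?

dmvt

Each output is the input with this applied: delete the last 3 characters, then shift every letter 1 place forward in the alphabet (wrapping around).
On "cluster": the first step gives "clus", and the second then gives "dmvt".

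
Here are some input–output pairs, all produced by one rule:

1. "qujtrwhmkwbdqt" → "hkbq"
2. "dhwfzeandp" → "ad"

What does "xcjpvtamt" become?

at

Looking at the pairs, the operation is to keep every other character starting from the first (positions 1st, 3rd, 5th, ...), then delete the first 3 characters.
Applying both steps to "xcjpvtamt": "xjvat", then "at".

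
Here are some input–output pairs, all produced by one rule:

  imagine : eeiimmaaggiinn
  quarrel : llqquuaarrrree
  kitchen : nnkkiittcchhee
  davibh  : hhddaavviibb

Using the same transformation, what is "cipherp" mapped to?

ppcciipphheerr

The transformation: move the last character to the front, then double every character.
On "cipherp": the first step gives "pcipher", and the second then gives "ppcciipphheerr".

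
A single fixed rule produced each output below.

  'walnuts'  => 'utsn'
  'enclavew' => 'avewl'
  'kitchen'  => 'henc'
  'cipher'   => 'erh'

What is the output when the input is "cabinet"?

Rule — delete the first 3 characters, then move the first character to the end.
Starting from "cabinet": after the first operation, "inet"; after the second, "neti".

neti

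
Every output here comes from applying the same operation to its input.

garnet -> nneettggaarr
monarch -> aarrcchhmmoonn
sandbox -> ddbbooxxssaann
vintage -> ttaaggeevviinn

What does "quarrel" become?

The pattern: move the first 3 characters to the end (rotate left by 3), then double every character.
"quarrel" → "rrelqua" → "rrrreellqquuaa".

rrrreellqquuaa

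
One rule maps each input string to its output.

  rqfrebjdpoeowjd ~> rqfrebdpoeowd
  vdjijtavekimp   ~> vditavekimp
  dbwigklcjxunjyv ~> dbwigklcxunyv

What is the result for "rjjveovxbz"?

Looking at the pairs, the operation is to remove every "j".
"rjjveovxbz" → "rveovxbz".

rveovxbz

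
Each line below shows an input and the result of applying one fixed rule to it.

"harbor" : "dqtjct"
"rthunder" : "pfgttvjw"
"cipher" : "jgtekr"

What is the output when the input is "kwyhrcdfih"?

efhkjmyajt

In each case the input is transformed by: shift every letter 2 places forward in the alphabet (wrapping around), then swap the front and back halves of the string.
Applying both steps to "kwyhrcdfih": "myajtefhkj", then "efhkjmyajt".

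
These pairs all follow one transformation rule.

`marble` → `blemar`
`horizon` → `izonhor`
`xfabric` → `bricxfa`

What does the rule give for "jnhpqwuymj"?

What's happening: move the first 3 characters to the end (rotate left by 3).
Applying that to "jnhpqwuymj" gives "pqwuymjjnh".

pqwuymjjnh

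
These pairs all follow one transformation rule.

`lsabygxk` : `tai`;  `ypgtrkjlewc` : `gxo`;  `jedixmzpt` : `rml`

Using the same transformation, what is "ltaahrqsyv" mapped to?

tbi

The transformation: shift every letter 8 places forward in the alphabet (wrapping around), then keep only the first 3 characters.
"ltaahrqsyv" → "tbiipzyagd" → "tbi".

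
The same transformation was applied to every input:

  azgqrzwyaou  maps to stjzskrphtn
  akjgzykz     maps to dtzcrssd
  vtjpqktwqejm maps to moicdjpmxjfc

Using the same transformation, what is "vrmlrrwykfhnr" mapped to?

Each output is the input with this applied: swap each adjacent pair of characters (1↔2, 3↔4, ...), then shift every letter 7 places backward in the alphabet (wrapping around).
Applying that to "vrmlrrwykfhnr" gives "koefkkrpydgak".
(Check on "vtjpqktwqejm": → "tvpjkqwteqmj" → "moicdjpmxjfc" ✓)

koefkkrpydgak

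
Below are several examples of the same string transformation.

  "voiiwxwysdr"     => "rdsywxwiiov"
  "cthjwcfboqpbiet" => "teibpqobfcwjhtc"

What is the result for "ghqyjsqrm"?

Rule — reverse the string.
Applying that to "ghqyjsqrm" gives "mrqsjyqhg".

mrqsjyqhg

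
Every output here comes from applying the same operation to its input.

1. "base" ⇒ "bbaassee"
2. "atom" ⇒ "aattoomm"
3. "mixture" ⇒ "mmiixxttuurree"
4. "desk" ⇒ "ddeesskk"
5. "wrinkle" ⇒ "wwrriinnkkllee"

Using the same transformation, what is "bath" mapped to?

The transformation: double every character.
Doing the same to "bath": "bbaatthh".

bbaatthh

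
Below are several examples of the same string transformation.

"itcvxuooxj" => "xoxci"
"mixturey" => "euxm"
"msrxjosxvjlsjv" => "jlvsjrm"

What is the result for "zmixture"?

What's happening: keep every other character starting from the first (positions 1st, 3rd, 5th, ...), then reverse the string.
On "zmixture": the first step gives "zitr", and the second then gives "rtiz".

rtiz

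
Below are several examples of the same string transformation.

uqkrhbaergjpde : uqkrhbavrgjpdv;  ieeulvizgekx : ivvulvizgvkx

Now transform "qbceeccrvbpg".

The transformation: replace every "e" with "v".
For "qbceeccrvbpg" the result is "qbcvvccrvbpg".

qbcvvccrvbpg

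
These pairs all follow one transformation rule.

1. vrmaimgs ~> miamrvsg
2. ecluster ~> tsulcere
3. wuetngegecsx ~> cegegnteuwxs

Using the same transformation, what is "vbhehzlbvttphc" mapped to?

In each case the input is transformed by: reverse the string, then move the first 2 characters to the end (rotate left by 2).
For "vbhehzlbvttphc" the result is "pttvblzhehbvch".

pttvblzhehbvch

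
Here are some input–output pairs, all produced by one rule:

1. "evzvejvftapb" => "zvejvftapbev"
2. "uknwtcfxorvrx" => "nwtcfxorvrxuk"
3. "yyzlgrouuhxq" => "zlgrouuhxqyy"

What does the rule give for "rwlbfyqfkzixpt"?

Looking at the pairs, the operation is to move the first 2 characters to the end (rotate left by 2).
Doing the same to "rwlbfyqfkzixpt": "lbfyqfkzixptrw".

lbfyqfkzixptrw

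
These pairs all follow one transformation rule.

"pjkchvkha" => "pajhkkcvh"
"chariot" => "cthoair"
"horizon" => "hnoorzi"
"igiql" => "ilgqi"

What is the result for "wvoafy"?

The pattern: take characters alternately from the front and the back (1st, last, 2nd, 2nd-last, ...).
On "wvoafy" that produces "wyvfoa".

wyvfoa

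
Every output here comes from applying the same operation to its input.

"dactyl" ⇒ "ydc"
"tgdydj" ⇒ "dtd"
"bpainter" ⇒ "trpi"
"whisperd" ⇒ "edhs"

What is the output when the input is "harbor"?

Rule — swap the front and back halves of the string, then keep every other character starting from the second (positions 2nd, 4th, 6th, ...).
So "harbor" becomes "ohr".

ohr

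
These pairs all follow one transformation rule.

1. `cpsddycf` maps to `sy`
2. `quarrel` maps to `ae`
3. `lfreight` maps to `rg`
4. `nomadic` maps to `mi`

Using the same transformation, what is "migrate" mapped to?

gt

Each output is the input with this applied: keep one character in every 3, starting at position 3 (positions 3rd, 6th, 9th, ...).
For "migrate" the result is "gt".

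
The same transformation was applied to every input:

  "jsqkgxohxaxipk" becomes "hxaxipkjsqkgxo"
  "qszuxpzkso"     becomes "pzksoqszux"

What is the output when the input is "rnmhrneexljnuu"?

In each case the input is transformed by: swap the front and back halves of the string.
Doing the same to "rnmhrneexljnuu": "exljnuurnmhrne".

exljnuurnmhrne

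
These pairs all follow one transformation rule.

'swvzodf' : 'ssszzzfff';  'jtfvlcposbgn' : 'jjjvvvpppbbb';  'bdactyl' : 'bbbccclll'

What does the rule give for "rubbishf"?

Looking at the pairs, the operation is to keep one character in every 3, starting at position 1 (positions 1st, 4th, 7th, ...), then repeat every character 3 times.
Starting from "rubbishf": after the first operation, "rbh"; after the second, "rrrbbbhhh".

rrrbbbhhh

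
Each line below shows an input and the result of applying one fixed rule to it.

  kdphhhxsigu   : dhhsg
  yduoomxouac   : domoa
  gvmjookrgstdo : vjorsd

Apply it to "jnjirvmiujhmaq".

nivijmq

Looking at the pairs, the operation is to keep every other character starting from the second (positions 2nd, 4th, 6th, ...).
Doing the same to "jnjirvmiujhmaq": "nivijmq".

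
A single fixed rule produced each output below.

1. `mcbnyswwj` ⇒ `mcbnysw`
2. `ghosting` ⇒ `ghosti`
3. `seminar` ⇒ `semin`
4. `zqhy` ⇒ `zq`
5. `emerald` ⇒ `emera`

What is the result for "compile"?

compi

In each case the input is transformed by: delete the last 2 characters.
For "compile" the result is "compi".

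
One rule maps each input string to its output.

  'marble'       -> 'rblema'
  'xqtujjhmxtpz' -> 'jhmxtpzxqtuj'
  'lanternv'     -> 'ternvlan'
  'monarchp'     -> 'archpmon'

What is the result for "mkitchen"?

What's happening: swap the front and back halves of the string, then move the last character to the front.
For "mkitchen" the result is "tchenmki".

tchenmki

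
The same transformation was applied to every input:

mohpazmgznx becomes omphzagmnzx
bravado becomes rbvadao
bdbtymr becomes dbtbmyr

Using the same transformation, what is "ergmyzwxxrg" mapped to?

remgzyxwrxg

The pattern: swap each adjacent pair of characters (1↔2, 3↔4, ...).
For "ergmyzwxxrg" the result is "remgzyxwrxg".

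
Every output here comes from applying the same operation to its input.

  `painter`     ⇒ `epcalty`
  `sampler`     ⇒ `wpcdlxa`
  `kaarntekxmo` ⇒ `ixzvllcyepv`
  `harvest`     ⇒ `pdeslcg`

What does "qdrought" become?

The pattern: move the last 3 characters to the front (rotate right by 3), then shift every letter 11 places forward in the alphabet (wrapping around).
Starting from "qdrought": after the first operation, "ghtqdrou"; after the second, "rseboczf".

rseboczf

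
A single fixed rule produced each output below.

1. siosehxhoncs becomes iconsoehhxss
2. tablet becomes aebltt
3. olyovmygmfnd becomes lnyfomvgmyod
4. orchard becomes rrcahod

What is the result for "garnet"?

Looking at the pairs, the operation is to take characters alternately from the front and the back (1st, last, 2nd, 2nd-last, ...), then move the first 2 characters to the end (rotate left by 2).
Working it through for "garnet": intermediate "gtaern", final "aerngt".

aerngt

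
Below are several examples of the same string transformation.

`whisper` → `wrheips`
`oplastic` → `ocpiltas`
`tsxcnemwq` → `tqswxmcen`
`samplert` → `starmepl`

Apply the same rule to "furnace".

The rule is to take characters alternately from the front and the back (1st, last, 2nd, 2nd-last, ...).
Doing the same to "furnace": "feucran".

feucran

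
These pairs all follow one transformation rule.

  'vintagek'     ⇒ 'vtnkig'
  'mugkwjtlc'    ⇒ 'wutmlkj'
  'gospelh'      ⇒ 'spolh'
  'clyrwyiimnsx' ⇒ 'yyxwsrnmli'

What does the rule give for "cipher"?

The transformation: sort the characters into reverse alphabetical order, then delete the last 2 characters.
On "cipher": the first step gives "rpihec", and the second then gives "rpih".

rpih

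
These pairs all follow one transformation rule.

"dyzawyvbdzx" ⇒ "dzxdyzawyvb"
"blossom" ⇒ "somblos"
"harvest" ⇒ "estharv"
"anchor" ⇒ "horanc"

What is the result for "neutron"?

Looking at the pairs, the operation is to move the last 3 characters to the front (rotate right by 3).
Applying that to "neutron" gives "ronneut".

ronneut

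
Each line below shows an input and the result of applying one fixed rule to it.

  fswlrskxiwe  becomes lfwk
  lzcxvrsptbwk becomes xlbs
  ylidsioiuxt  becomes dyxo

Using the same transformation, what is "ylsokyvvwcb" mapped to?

oycv

In each case the input is transformed by: keep one character in every 3, starting at position 1 (positions 1st, 4th, 7th, ...), then swap each adjacent pair of characters (1↔2, 3↔4, ...).
For "ylsokyvvwcb", step one produces "yovc"; step two turns that into "oycv".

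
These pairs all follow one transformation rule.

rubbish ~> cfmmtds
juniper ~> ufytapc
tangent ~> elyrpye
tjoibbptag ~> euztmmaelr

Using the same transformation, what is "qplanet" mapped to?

Rule — shift every letter 11 places forward in the alphabet (wrapping around).
For "qplanet" the result is "bawlype".

bawlype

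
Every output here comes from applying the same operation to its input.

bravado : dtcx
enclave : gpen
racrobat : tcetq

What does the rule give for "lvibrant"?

Rule — delete the last 3 characters, then shift every letter 2 places forward in the alphabet (wrapping around).
Applying that to "lvibrant" gives "nxkdt".
(Check on "enclave": → "encl" → "gpen" ✓)

nxkdt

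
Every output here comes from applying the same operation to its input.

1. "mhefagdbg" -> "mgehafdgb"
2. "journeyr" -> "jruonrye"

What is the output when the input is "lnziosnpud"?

ldznoinsup

Rule — move the last character to the front, then swap each adjacent pair of characters (1↔2, 3↔4, ...).
Starting from "lnziosnpud": after the first operation, "dlnziosnpu"; after the second, "ldznoinsup".
(Check on "journeyr": → "rjourney" → "jruonrye" ✓)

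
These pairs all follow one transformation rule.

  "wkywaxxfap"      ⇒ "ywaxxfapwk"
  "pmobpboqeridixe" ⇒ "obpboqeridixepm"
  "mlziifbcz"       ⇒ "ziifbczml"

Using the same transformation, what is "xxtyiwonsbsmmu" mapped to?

tyiwonsbsmmuxx

The pattern: move the first 2 characters to the end (rotate left by 2).
So "xxtyiwonsbsmmu" becomes "tyiwonsbsmmuxx".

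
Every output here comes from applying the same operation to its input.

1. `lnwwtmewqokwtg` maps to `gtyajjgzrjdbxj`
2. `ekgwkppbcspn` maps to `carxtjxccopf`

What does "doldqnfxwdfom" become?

bzqbyqdaskjqs

In each case the input is transformed by: move the last 2 characters to the front (rotate right by 2), then shift every letter 13 places forward in the alphabet (wrapping around) — i.e. ROT13.
Working it through for "doldqnfxwdfom": intermediate "omdoldqnfxwdf", final "bzqbyqdaskjqs".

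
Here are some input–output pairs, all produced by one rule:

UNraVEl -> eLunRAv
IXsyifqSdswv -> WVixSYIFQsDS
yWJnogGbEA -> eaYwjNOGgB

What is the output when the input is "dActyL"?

What's happening: flip the case of every letter, then move the last 2 characters to the front (rotate right by 2).
"dActyL" → "DaCTYl" → "YlDaCT".

YlDaCT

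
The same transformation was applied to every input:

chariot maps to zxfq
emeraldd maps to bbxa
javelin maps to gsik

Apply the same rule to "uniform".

In each case the input is transformed by: keep every other character starting from the first (positions 1st, 3rd, 5th, ...), then shift every letter 3 places backward in the alphabet (wrapping around).
So "uniform" becomes "rflj".

rflj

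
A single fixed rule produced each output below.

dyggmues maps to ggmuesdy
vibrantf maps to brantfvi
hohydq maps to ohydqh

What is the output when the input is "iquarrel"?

uarreliq

Looking at the pairs, the operation is to swap the front and back halves of the string, then move the last 2 characters to the front (rotate right by 2).
For "iquarrel", step one produces "rreliqua"; step two turns that into "uarreliq".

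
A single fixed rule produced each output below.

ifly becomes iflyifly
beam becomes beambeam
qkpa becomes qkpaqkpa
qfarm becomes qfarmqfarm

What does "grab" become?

grabgrab

Rule — write the whole string twice.
"grab" → "grabgrab".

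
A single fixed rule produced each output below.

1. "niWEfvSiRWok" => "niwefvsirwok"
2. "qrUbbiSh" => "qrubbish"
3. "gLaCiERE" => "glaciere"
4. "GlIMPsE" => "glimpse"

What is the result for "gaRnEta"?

Looking at the pairs, the operation is to convert every letter to lowercase.
"gaRnEta" → "garneta".

garneta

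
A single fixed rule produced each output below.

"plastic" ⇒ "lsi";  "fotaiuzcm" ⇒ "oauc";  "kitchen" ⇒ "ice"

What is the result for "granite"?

Looking at the pairs, the operation is to keep every other character starting from the second (positions 2nd, 4th, 6th, ...).
Applying that to "granite" gives "rnt".

rnt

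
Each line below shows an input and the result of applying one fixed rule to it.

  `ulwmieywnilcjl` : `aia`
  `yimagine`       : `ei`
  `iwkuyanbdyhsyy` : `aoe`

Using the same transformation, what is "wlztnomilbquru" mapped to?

au

The pattern: shift every letter 4 places forward in the alphabet (wrapping around), then keep only the vowels.
Working it through for "wlztnomilbquru": intermediate "apdxrsqmpfuyvy", final "au".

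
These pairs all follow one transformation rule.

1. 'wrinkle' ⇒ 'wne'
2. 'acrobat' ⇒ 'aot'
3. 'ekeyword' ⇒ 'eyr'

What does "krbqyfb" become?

What's happening: keep one character in every 3, starting at position 1 (positions 1st, 4th, 7th, ...).
Doing the same to "krbqyfb": "kqb".

kqb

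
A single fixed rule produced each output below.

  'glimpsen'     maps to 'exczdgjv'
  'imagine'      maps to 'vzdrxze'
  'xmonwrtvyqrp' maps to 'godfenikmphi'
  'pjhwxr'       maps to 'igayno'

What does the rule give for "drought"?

kuiflxy

The rule is to shift every letter 9 places backward in the alphabet (wrapping around), then move the last character to the front.
Applying both steps to "drought": "uiflxyk", then "kuiflxy".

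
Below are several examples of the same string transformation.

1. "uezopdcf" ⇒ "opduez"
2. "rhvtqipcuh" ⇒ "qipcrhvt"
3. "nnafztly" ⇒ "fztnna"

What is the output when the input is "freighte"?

ighfre

Each output is the input with this applied: delete the last 2 characters, then swap the front and back halves of the string.
Working it through for "freighte": intermediate "freigh", final "ighfre".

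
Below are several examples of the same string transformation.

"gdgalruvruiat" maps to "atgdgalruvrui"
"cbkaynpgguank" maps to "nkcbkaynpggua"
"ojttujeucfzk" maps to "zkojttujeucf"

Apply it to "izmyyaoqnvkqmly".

Looking at the pairs, the operation is to move the last 2 characters to the front (rotate right by 2).
So "izmyyaoqnvkqmly" becomes "lyizmyyaoqnvkqm".

lyizmyyaoqnvkqm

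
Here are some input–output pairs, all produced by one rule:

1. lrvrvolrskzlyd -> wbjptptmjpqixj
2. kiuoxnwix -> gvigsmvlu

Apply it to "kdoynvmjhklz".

Rule — shift every letter 2 places backward in the alphabet (wrapping around), then move the last 2 characters to the front (rotate right by 2).
Doing the same to "kdoynvmjhklz": "jxibmwltkhfi".
(Check on "lrvrvolrskzlyd": → "jptptmjpqixjwb" → "wbjptptmjpqixj" ✓)

jxibmwltkhfi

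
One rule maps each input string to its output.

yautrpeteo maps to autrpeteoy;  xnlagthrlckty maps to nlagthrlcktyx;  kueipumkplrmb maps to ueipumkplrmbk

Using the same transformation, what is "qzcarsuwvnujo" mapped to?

zcarsuwvnujoq

The pattern: move the first character to the end.
For "qzcarsuwvnujo" the result is "zcarsuwvnujoq".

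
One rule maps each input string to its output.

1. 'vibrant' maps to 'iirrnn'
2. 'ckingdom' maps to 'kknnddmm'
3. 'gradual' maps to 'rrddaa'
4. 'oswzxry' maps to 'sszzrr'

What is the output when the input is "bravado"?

Each output is the input with this applied: keep every other character starting from the second (positions 2nd, 4th, 6th, ...), then double every character.
Working it through for "bravado": intermediate "rvd", final "rrvvdd".

rrvvdd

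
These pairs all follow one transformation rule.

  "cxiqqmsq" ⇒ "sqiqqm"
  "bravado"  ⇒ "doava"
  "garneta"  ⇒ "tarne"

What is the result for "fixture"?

The rule is to delete the first 2 characters, then move the last 2 characters to the front (rotate right by 2).
Doing the same to "fixture": "rextu".

rextu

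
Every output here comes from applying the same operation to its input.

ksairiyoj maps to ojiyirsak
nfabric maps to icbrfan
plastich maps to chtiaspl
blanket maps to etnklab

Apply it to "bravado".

dovarab

Looking at the pairs, the operation is to reverse the string, then swap each adjacent pair of characters (1↔2, 3↔4, ...).
On "bravado": the first step gives "odavarb", and the second then gives "dovarab".
(Check on "nfabric": → "cirbafn" → "icbrfan" ✓)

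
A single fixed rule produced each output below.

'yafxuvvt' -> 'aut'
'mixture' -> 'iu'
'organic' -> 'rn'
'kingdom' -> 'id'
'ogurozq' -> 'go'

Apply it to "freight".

The rule is to keep one character in every 3, starting at position 2 (positions 2nd, 5th, 8th, ...).
"freight" → "rg".

rg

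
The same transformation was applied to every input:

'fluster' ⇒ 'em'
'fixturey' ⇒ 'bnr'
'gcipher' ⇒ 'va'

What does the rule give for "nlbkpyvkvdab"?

eidt

The rule is to shift every letter 7 places backward in the alphabet (wrapping around), then keep one character in every 3, starting at position 2 (positions 2nd, 5th, 8th, ...).
Working it through for "nlbkpyvkvdab": intermediate "geudirodowtu", final "eidt".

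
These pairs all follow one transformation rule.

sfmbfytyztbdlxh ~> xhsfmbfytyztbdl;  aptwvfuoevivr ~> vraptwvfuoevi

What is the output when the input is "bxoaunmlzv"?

The transformation: move the last 2 characters to the front (rotate right by 2).
Applying that to "bxoaunmlzv" gives "zvbxoaunml".

zvbxoaunml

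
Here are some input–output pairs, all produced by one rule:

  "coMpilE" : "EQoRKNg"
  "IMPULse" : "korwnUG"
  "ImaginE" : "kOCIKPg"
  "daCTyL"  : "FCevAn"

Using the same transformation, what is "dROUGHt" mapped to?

The rule is to flip the case of every letter, then shift every letter 2 places forward in the alphabet (wrapping around).
Applying that to "dROUGHt" gives "FtqwijV".
(Check on "coMpilE": → "COmPILe" → "EQoRKNg" ✓)

FtqwijV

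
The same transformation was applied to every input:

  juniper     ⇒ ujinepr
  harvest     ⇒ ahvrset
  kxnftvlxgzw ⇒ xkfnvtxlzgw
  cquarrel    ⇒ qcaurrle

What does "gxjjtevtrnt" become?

xgjjettvnrt

The transformation: swap each adjacent pair of characters (1↔2, 3↔4, ...).
So "gxjjtevtrnt" becomes "xgjjettvnrt".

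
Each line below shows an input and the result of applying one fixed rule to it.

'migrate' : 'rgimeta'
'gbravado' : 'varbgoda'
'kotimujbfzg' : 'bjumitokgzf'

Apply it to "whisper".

sihwrep

The transformation: reverse the string, then move the first 3 characters to the end (rotate left by 3).
Applying both steps to "whisper": "repsihw", then "sihwrep".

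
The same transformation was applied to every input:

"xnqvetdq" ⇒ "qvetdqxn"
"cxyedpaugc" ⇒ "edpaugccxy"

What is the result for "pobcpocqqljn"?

pocqqljnpobc

The pattern: move the last 2 characters to the front (rotate right by 2), then swap the front and back halves of the string.
Applying both steps to "pobcpocqqljn": "jnpobcpocqql", then "pocqqljnpobc".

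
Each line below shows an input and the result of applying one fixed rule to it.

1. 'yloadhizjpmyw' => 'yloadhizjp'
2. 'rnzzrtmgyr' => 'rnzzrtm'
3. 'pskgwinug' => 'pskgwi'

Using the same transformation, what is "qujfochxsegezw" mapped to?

qujfochxseg

The rule is to delete the last 3 characters.
Applying that to "qujfochxsegezw" gives "qujfochxseg".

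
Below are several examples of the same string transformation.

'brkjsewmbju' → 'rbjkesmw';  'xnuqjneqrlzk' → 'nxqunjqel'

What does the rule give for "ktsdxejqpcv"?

The transformation: swap each adjacent pair of characters (1↔2, 3↔4, ...), then delete the last 3 characters.
On "ktsdxejqpcv": the first step gives "tkdsexqjcpv", and the second then gives "tkdsexqj".

tkdsexqj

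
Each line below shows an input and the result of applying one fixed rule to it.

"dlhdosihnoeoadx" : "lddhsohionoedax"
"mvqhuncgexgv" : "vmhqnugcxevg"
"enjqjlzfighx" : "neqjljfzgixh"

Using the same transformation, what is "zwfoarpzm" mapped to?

wzofrazpm

The pattern: swap each adjacent pair of characters (1↔2, 3↔4, ...).
Applying that to "zwfoarpzm" gives "wzofrazpm".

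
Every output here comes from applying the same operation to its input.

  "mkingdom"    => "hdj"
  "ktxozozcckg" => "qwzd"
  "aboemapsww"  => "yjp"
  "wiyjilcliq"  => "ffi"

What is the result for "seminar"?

bk

The rule is to shift every letter 3 places backward in the alphabet (wrapping around), then keep one character in every 3, starting at position 2 (positions 2nd, 5th, 8th, ...).
Working it through for "seminar": intermediate "pbjfkxo", final "bk".
(Check on "wiyjilcliq": → "tfvgfizifn" → "ffi" ✓)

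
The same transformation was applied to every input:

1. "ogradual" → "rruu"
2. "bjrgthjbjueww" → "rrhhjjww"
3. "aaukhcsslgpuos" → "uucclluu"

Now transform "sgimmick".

Looking at the pairs, the operation is to keep one character in every 3, starting at position 3 (positions 3rd, 6th, 9th, ...), then double every character.
For "sgimmick" the result is "iiii".

iiii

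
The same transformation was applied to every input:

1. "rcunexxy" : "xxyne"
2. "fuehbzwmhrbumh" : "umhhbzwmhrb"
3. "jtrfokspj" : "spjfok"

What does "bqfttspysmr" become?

smrttspy

The rule is to delete the first 3 characters, then move the last 3 characters to the front (rotate right by 3).
Applying both steps to "bqfttspysmr": "ttspysmr", then "smrttspy".
(Check on "fuehbzwmhrbumh": → "hbzwmhrbumh" → "umhhbzwmhrb" ✓)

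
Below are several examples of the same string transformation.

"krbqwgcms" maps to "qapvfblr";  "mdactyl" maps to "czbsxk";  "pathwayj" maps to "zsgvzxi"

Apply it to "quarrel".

Looking at the pairs, the operation is to shift every letter 1 place backward in the alphabet (wrapping around), then delete the first character.
Starting from "quarrel": after the first operation, "ptzqqdk"; after the second, "tzqqdk".

tzqqdk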